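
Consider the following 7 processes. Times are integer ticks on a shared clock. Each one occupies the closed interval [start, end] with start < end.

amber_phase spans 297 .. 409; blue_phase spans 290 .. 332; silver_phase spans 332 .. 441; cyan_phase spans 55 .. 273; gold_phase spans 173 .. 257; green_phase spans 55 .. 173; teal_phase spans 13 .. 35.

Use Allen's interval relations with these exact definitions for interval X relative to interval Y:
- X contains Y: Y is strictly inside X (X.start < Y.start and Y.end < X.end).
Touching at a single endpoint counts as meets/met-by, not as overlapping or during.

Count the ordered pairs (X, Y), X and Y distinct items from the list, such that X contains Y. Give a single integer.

Checking all 42 ordered pairs for relation 'contains'; matching pairs in alphabetical order:
(cyan_phase, gold_phase): cyan_phase contains gold_phase ✓
Count: 1.

1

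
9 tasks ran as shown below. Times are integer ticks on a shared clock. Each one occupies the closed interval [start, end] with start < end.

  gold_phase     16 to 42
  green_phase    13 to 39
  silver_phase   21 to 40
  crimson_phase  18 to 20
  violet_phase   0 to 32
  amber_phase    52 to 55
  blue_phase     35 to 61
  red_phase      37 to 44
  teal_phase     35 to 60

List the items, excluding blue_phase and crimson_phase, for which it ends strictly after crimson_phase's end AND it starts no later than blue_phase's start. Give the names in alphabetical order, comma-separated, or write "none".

Conditions: its end is strictly after crimson_phase's end (X.end > 20) AND its start is no later than blue_phase's start (X.start <= 35).
amber_phase: end 55 > 20? ✓; start 52 <= 35? ✗ → no.
gold_phase: end 42 > 20? ✓; start 16 <= 35? ✓ → yes.
green_phase: end 39 > 20? ✓; start 13 <= 35? ✓ → yes.
red_phase: end 44 > 20? ✓; start 37 <= 35? ✗ → no.
silver_phase: end 40 > 20? ✓; start 21 <= 35? ✓ → yes.
teal_phase: end 60 > 20? ✓; start 35 <= 35? ✓ → yes.
violet_phase: end 32 > 20? ✓; start 0 <= 35? ✓ → yes.
Result: gold_phase, green_phase, silver_phase, teal_phase, violet_phase.

gold_phase, green_phase, silver_phase, teal_phase, violet_phase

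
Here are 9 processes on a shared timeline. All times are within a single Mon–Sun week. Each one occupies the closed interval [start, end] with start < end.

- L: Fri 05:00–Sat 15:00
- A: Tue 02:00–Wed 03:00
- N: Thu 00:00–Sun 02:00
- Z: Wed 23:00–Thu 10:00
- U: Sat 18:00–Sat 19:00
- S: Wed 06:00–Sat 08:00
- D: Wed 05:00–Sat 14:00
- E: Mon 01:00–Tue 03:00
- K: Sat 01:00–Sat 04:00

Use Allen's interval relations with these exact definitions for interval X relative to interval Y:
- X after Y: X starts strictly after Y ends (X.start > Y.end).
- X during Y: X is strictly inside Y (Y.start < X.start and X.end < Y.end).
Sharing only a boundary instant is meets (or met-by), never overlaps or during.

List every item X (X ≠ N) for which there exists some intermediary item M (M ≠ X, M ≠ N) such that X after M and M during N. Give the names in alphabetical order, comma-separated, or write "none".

U

Target N = [Thu 00:00, Sun 02:00].
Intermediaries M with M during N: K, L, U.
Via K — items with X after K: U.
Via L — items with X after L: U.
Via U — items with X after U: none.
Union: U.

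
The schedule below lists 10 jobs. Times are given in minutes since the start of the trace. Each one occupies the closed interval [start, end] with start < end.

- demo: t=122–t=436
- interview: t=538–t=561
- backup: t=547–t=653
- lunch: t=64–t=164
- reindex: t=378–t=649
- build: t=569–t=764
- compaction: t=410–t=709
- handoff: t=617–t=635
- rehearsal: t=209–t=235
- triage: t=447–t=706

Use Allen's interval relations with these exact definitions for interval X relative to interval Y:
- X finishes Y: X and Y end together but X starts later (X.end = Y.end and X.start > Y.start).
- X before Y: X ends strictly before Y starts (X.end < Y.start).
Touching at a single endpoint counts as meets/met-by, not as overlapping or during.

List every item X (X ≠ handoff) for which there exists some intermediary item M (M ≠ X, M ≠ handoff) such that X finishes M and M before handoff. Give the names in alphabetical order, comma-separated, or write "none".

none

Target handoff = [t=617, t=635].
Intermediaries M with M before handoff: demo, interview, lunch, rehearsal.
Via demo — items with X finishes demo: none.
Via interview — items with X finishes interview: none.
Via lunch — items with X finishes lunch: none.
Via rehearsal — items with X finishes rehearsal: none.
Union: none.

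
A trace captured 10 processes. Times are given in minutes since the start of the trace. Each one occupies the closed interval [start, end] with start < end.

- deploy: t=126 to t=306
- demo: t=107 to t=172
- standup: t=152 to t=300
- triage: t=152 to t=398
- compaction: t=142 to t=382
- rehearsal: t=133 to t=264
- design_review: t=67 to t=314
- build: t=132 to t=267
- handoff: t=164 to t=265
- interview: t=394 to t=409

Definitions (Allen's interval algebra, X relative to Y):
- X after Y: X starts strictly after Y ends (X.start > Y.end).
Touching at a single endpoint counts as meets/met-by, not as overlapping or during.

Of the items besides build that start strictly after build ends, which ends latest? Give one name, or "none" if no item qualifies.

interview

Target build = [t=132, t=267].
compaction [t=142, t=382] → overlapped-by → excluded.
demo [t=107, t=172] → overlaps → excluded.
deploy [t=126, t=306] → contains → excluded.
design_review [t=67, t=314] → contains → excluded.
handoff [t=164, t=265] → during → excluded.
interview [t=394, t=409] → after → candidate.
rehearsal [t=133, t=264] → during → excluded.
standup [t=152, t=300] → overlapped-by → excluded.
triage [t=152, t=398] → overlapped-by → excluded.
Among candidates, latest end is t=409 → interview.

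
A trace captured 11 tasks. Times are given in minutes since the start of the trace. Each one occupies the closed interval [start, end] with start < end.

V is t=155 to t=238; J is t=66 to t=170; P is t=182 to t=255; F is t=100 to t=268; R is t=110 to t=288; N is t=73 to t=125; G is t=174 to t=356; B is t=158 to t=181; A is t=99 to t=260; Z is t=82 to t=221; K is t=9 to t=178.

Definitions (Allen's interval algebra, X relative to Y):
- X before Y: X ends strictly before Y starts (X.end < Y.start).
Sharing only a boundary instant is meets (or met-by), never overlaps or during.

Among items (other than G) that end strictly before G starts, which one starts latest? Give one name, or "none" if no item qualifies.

N

Target G = [t=174, t=356].
A [t=99, t=260] → overlaps → excluded.
B [t=158, t=181] → overlaps → excluded.
F [t=100, t=268] → overlaps → excluded.
J [t=66, t=170] → before → candidate.
K [t=9, t=178] → overlaps → excluded.
N [t=73, t=125] → before → candidate.
P [t=182, t=255] → during → excluded.
R [t=110, t=288] → overlaps → excluded.
V [t=155, t=238] → overlaps → excluded.
Z [t=82, t=221] → overlaps → excluded.
Among candidates, latest start is t=73 → N.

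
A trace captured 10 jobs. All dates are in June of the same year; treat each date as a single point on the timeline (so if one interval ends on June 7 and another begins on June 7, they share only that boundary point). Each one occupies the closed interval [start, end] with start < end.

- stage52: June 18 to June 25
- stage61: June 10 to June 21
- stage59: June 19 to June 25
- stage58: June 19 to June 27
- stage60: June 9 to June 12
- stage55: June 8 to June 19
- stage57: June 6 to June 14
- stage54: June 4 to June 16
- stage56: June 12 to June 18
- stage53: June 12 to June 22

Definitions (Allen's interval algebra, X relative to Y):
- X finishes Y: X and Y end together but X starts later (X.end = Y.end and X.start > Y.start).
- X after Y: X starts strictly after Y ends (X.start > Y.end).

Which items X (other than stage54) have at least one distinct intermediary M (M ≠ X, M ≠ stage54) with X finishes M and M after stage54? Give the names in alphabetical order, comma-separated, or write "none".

Target stage54 = [June 4, June 16].
Intermediaries M with M after stage54: stage52, stage58, stage59.
Via stage52 — items with X finishes stage52: stage59.
Via stage58 — items with X finishes stage58: none.
Via stage59 — items with X finishes stage59: none.
Union: stage59.

stage59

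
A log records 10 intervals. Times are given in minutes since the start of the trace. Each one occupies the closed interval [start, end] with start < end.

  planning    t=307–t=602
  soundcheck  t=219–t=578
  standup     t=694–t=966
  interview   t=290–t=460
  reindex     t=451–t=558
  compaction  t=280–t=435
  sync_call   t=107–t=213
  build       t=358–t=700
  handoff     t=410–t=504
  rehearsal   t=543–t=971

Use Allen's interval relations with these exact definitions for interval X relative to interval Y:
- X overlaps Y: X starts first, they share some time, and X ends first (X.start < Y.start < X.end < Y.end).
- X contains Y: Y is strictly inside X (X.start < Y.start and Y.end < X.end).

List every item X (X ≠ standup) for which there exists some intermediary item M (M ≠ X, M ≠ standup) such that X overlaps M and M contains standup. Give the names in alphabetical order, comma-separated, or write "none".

build, planning, reindex, soundcheck

Target standup = [t=694, t=966].
Intermediaries M with M contains standup: rehearsal.
Via rehearsal — items with X overlaps rehearsal: build, planning, reindex, soundcheck.
Union: build, planning, reindex, soundcheck.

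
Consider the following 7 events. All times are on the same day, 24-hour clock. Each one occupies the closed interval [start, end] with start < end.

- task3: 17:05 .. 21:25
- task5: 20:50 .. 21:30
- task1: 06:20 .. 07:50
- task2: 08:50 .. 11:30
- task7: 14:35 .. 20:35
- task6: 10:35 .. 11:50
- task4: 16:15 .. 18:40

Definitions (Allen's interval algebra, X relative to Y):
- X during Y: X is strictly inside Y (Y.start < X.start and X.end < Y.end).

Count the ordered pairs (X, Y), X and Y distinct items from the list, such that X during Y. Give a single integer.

1

Checking all 42 ordered pairs for relation 'during'; matching pairs in alphabetical order:
(task4, task7): task4 during task7 ✓
Count: 1.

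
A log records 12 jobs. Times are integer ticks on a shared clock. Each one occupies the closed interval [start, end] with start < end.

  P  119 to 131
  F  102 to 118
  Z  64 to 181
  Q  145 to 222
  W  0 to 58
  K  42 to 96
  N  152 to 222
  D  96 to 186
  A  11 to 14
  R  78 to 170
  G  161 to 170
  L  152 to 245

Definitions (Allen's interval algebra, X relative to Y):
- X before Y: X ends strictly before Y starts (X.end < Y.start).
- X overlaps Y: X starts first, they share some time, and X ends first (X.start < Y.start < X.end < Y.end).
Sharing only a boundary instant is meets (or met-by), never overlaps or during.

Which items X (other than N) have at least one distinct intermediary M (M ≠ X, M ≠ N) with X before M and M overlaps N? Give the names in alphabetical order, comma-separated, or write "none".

Target N = [152, 222].
Intermediaries M with M overlaps N: D, R, Z.
Via D — items with X before D: A, W.
Via R — items with X before R: A, W.
Via Z — items with X before Z: A, W.
Union: A, W.

A, W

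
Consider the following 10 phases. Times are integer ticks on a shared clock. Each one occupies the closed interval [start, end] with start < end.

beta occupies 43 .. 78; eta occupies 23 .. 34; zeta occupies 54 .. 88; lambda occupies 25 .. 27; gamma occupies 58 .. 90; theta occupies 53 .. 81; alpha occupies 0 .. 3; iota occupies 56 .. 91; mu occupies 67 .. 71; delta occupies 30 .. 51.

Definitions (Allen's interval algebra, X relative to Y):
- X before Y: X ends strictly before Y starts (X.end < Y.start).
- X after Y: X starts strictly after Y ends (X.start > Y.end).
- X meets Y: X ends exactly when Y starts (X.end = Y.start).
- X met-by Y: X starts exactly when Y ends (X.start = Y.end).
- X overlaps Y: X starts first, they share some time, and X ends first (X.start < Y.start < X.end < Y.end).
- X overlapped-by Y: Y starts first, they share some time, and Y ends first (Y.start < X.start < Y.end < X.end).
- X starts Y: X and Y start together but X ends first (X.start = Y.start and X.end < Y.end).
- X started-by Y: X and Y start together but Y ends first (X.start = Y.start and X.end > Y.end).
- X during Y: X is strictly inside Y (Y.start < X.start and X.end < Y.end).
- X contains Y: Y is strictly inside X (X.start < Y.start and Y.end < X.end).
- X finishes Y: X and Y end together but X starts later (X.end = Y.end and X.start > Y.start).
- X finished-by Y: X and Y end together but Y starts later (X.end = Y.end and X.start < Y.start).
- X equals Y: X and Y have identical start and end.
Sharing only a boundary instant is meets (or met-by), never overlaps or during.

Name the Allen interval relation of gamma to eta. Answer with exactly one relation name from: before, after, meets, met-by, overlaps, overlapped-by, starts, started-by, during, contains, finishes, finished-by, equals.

after

gamma = [58, 90]; eta = [23, 34].
Compare endpoints: gamma.start > eta.start, gamma.start > eta.end, gamma.end > eta.start, gamma.end > eta.end.
That pattern is 'after'.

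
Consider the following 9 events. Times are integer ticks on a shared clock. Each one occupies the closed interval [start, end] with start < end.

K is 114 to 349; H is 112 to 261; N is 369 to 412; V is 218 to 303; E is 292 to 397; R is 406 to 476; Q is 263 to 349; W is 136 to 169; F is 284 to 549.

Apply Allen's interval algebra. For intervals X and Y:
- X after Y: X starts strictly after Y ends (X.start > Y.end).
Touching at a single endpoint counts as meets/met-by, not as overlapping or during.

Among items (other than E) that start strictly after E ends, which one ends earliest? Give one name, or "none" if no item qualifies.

Target E = [292, 397].
F [284, 549] → contains → excluded.
H [112, 261] → before → excluded.
K [114, 349] → overlaps → excluded.
N [369, 412] → overlapped-by → excluded.
Q [263, 349] → overlaps → excluded.
R [406, 476] → after → candidate.
V [218, 303] → overlaps → excluded.
W [136, 169] → before → excluded.
Among candidates, earliest end is 476 → R.

R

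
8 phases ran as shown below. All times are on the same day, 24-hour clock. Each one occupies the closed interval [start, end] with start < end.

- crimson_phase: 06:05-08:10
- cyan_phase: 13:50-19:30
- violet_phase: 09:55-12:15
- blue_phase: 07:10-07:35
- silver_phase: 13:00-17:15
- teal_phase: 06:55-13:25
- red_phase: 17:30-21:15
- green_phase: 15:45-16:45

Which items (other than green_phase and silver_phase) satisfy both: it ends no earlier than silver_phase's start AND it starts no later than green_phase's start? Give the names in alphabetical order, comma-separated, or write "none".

cyan_phase, teal_phase

Conditions: its end is no earlier than silver_phase's start (X.end >= 13:00) AND its start is no later than green_phase's start (X.start <= 15:45).
blue_phase: end 07:35 >= 13:00? ✗; start 07:10 <= 15:45? ✓ → no.
crimson_phase: end 08:10 >= 13:00? ✗; start 06:05 <= 15:45? ✓ → no.
cyan_phase: end 19:30 >= 13:00? ✓; start 13:50 <= 15:45? ✓ → yes.
red_phase: end 21:15 >= 13:00? ✓; start 17:30 <= 15:45? ✗ → no.
teal_phase: end 13:25 >= 13:00? ✓; start 06:55 <= 15:45? ✓ → yes.
violet_phase: end 12:15 >= 13:00? ✗; start 09:55 <= 15:45? ✓ → no.
Result: cyan_phase, teal_phase.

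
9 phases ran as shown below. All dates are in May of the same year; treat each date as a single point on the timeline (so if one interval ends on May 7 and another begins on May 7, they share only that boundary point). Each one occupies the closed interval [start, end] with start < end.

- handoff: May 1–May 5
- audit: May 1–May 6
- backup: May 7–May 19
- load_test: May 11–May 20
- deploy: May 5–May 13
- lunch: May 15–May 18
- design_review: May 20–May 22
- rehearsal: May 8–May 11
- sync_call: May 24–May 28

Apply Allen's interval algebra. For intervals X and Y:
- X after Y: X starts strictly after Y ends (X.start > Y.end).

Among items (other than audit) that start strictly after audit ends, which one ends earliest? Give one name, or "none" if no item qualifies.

rehearsal

Target audit = [May 1, May 6].
backup [May 7, May 19] → after → candidate.
deploy [May 5, May 13] → overlapped-by → excluded.
design_review [May 20, May 22] → after → candidate.
handoff [May 1, May 5] → starts → excluded.
load_test [May 11, May 20] → after → candidate.
lunch [May 15, May 18] → after → candidate.
rehearsal [May 8, May 11] → after → candidate.
sync_call [May 24, May 28] → after → candidate.
Among candidates, earliest end is May 11 → rehearsal.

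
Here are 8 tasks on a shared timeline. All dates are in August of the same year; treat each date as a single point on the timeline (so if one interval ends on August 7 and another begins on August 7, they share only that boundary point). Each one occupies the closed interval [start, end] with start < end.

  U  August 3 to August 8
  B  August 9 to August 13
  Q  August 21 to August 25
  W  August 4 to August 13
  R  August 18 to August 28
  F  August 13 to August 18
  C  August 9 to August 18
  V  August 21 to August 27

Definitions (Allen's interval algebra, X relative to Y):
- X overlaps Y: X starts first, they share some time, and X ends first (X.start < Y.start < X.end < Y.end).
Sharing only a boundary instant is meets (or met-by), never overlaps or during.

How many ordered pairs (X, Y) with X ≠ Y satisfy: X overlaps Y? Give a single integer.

2

Checking all 56 ordered pairs for relation 'overlaps'; matching pairs in alphabetical order:
(U, W): U overlaps W ✓
(W, C): W overlaps C ✓
Count: 2.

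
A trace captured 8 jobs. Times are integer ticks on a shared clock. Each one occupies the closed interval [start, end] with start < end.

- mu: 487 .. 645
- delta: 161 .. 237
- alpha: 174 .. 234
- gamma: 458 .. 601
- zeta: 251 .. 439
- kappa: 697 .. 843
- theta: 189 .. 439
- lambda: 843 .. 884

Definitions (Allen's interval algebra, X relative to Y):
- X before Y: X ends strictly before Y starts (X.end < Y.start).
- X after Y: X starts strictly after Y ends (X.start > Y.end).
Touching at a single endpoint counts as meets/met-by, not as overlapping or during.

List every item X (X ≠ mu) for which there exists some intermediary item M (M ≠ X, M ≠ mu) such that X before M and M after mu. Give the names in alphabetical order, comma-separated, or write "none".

Target mu = [487, 645].
Intermediaries M with M after mu: kappa, lambda.
Via kappa — items with X before kappa: alpha, delta, gamma, theta, zeta.
Via lambda — items with X before lambda: alpha, delta, gamma, theta, zeta.
Union: alpha, delta, gamma, theta, zeta.

alpha, delta, gamma, theta, zeta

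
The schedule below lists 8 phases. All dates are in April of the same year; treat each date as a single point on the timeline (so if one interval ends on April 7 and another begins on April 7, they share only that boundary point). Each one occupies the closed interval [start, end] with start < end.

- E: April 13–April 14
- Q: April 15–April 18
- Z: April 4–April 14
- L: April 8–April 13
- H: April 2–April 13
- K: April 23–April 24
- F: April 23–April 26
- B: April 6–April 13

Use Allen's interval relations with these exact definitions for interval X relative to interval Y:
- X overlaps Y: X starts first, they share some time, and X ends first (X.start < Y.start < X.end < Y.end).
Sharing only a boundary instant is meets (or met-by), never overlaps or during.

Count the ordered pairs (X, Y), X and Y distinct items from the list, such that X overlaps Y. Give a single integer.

1

Checking all 56 ordered pairs for relation 'overlaps'; matching pairs in alphabetical order:
(H, Z): H overlaps Z ✓
Count: 1.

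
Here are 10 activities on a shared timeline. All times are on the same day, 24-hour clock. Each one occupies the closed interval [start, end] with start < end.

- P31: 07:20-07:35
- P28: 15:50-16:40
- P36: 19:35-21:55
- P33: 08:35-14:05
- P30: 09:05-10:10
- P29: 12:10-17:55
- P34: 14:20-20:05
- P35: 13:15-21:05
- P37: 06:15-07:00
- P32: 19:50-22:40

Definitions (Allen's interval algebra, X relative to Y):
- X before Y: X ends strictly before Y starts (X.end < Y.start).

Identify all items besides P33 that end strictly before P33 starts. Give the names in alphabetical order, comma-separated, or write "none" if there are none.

Target P33 = [08:35, 14:05].
P28 [15:50, 16:40] → after → no.
P29 [12:10, 17:55] → overlapped-by → no.
P30 [09:05, 10:10] → during → no.
P31 [07:20, 07:35] → before → yes.
P32 [19:50, 22:40] → after → no.
P34 [14:20, 20:05] → after → no.
P35 [13:15, 21:05] → overlapped-by → no.
P36 [19:35, 21:55] → after → no.
P37 [06:15, 07:00] → before → yes.
Result: P31, P37.

P31, P37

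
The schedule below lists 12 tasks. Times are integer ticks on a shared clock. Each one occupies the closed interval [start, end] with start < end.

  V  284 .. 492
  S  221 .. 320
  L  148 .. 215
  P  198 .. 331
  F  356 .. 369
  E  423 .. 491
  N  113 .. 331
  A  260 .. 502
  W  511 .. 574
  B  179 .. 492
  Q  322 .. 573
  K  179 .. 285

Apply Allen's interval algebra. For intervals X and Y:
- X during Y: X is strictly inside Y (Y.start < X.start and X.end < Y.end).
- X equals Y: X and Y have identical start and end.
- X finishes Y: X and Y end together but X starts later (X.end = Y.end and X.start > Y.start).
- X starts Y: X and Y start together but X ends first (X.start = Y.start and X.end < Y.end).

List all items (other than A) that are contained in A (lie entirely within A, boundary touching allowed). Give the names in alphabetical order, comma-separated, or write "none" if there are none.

E, F, V

Target A = [260, 502].
B [179, 492] → overlaps → no.
E [423, 491] → during → yes.
F [356, 369] → during → yes.
K [179, 285] → overlaps → no.
L [148, 215] → before → no.
N [113, 331] → overlaps → no.
P [198, 331] → overlaps → no.
Q [322, 573] → overlapped-by → no.
S [221, 320] → overlaps → no.
V [284, 492] → during → yes.
W [511, 574] → after → no.
Result: E, F, V.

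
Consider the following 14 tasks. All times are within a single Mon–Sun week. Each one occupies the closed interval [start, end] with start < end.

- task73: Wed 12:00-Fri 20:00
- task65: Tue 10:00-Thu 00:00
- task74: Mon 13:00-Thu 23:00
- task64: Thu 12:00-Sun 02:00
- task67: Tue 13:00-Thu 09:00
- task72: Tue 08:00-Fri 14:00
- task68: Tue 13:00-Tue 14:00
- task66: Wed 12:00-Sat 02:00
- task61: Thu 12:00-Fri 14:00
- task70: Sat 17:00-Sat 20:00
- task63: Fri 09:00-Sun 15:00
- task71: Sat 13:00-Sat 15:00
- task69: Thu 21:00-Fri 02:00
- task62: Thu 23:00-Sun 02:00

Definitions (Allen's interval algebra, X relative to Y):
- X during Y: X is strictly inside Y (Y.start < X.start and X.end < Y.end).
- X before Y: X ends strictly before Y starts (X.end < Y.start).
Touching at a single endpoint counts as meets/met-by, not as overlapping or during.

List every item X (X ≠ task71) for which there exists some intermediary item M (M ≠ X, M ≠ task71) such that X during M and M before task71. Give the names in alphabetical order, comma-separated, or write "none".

task61, task65, task67, task68, task69

Target task71 = [Sat 13:00, Sat 15:00].
Intermediaries M with M before task71: task61, task65, task66, task67, task68, task69, task72, task73, task74.
Via task61 — items with X during task61: task69.
Via task65 — items with X during task65: task68.
Via task66 — items with X during task66: task61, task69.
Via task67 — items with X during task67: none.
Via task68 — items with X during task68: none.
Via task69 — items with X during task69: none.
Via task72 — items with X during task72: task65, task67, task68, task69.
Via task73 — items with X during task73: task61, task69.
Via task74 — items with X during task74: task65, task67, task68.
Union: task61, task65, task67, task68, task69.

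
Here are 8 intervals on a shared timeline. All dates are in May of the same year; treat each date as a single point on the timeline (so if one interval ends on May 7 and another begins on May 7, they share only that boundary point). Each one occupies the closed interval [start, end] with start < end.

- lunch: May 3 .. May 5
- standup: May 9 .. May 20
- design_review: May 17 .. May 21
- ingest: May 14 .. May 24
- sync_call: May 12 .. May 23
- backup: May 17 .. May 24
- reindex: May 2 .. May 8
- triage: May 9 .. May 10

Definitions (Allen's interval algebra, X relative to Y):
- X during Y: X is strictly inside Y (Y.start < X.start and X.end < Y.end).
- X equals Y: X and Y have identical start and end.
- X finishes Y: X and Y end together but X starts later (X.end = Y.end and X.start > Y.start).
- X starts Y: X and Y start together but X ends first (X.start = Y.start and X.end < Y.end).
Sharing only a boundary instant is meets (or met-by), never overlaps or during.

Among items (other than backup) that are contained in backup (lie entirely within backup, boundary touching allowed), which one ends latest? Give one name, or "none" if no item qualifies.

design_review

Target backup = [May 17, May 24].
design_review [May 17, May 21] → starts → candidate.
ingest [May 14, May 24] → finished-by → excluded.
lunch [May 3, May 5] → before → excluded.
reindex [May 2, May 8] → before → excluded.
standup [May 9, May 20] → overlaps → excluded.
sync_call [May 12, May 23] → overlaps → excluded.
triage [May 9, May 10] → before → excluded.
Among candidates, latest end is May 21 → design_review.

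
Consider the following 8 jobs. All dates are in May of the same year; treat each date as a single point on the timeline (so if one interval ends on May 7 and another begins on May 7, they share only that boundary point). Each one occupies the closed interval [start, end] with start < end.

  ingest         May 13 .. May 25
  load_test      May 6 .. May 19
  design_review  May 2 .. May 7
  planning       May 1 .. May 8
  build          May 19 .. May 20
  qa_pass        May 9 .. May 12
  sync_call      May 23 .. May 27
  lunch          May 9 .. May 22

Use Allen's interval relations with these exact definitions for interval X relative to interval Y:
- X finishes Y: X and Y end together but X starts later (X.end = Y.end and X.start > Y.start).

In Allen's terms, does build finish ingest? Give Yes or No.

No

build = [May 19, May 20], ingest = [May 13, May 25].
Actual relation of build to ingest: during.
Asked whether 'finishes' holds → No.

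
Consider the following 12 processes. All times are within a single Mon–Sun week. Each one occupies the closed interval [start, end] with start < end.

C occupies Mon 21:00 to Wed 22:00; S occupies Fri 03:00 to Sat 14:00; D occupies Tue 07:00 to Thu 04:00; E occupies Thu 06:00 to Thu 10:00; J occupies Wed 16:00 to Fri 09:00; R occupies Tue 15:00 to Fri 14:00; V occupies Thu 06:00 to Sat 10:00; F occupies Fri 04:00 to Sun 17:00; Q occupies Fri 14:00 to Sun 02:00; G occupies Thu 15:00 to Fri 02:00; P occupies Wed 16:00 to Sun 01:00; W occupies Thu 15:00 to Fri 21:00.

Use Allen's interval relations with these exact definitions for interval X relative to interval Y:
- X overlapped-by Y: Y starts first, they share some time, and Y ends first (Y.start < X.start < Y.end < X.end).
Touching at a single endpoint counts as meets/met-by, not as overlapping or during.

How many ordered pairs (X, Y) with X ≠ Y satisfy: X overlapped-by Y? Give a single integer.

26

Checking all 132 ordered pairs for relation 'overlapped-by'; matching pairs in alphabetical order:
(D, C): D overlapped-by C ✓
(F, J): F overlapped-by J ✓
(F, P): F overlapped-by P ✓
(F, R): F overlapped-by R ✓
(F, S): F overlapped-by S ✓
(F, V): F overlapped-by V ✓
(F, W): F overlapped-by W ✓
(J, C): J overlapped-by C ✓
(J, D): J overlapped-by D ✓
(P, C): P overlapped-by C ✓
(P, D): P overlapped-by D ✓
(P, R): P overlapped-by R ✓
(Q, P): Q overlapped-by P ✓
(Q, S): Q overlapped-by S ✓
(Q, V): Q overlapped-by V ✓
(Q, W): Q overlapped-by W ✓
(R, C): R overlapped-by C ✓
(R, D): R overlapped-by D ✓
(S, J): S overlapped-by J ✓
(S, R): S overlapped-by R ✓
(S, V): S overlapped-by V ✓
(S, W): S overlapped-by W ✓
(V, J): V overlapped-by J ✓
(V, R): V overlapped-by R ✓
... plus 2 further pairs not listed.
Count: 26.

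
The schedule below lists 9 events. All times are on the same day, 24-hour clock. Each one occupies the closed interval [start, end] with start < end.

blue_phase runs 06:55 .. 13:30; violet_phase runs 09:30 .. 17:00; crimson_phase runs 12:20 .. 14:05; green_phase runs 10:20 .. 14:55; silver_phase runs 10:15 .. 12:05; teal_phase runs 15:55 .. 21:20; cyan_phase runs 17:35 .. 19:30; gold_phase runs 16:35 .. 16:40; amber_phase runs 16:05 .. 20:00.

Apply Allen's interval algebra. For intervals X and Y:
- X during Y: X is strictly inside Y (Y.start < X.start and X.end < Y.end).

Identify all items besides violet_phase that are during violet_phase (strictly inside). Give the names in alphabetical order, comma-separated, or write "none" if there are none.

crimson_phase, gold_phase, green_phase, silver_phase

Target violet_phase = [09:30, 17:00].
amber_phase [16:05, 20:00] → overlapped-by → no.
blue_phase [06:55, 13:30] → overlaps → no.
crimson_phase [12:20, 14:05] → during → yes.
cyan_phase [17:35, 19:30] → after → no.
gold_phase [16:35, 16:40] → during → yes.
green_phase [10:20, 14:55] → during → yes.
silver_phase [10:15, 12:05] → during → yes.
teal_phase [15:55, 21:20] → overlapped-by → no.
Result: crimson_phase, gold_phase, green_phase, silver_phase.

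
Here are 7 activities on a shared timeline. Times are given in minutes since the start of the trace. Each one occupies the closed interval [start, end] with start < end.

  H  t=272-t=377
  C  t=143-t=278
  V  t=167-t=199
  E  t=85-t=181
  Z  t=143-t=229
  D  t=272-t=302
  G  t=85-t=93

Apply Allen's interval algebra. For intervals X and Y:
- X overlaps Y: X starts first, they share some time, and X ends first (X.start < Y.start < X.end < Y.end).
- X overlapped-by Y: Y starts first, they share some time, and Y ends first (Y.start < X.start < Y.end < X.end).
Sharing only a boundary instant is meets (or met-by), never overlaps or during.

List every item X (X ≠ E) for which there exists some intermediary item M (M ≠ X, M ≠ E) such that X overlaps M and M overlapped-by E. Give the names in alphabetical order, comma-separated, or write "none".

none

Target E = [t=85, t=181].
Intermediaries M with M overlapped-by E: C, V, Z.
Via C — items with X overlaps C: none.
Via V — items with X overlaps V: none.
Via Z — items with X overlaps Z: none.
Union: none.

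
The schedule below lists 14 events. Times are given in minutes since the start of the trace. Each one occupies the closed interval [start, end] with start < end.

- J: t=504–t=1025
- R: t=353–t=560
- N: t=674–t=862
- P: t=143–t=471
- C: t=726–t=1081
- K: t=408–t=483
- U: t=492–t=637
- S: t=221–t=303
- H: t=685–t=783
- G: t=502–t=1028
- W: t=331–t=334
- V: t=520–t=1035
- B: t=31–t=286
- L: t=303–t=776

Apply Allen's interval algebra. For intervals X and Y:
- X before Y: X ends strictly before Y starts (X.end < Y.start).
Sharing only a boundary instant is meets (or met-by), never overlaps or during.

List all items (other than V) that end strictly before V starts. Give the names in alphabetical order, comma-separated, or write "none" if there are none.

Target V = [t=520, t=1035].
B [t=31, t=286] → before → yes.
C [t=726, t=1081] → overlapped-by → no.
G [t=502, t=1028] → overlaps → no.
H [t=685, t=783] → during → no.
J [t=504, t=1025] → overlaps → no.
K [t=408, t=483] → before → yes.
L [t=303, t=776] → overlaps → no.
N [t=674, t=862] → during → no.
P [t=143, t=471] → before → yes.
R [t=353, t=560] → overlaps → no.
S [t=221, t=303] → before → yes.
U [t=492, t=637] → overlaps → no.
W [t=331, t=334] → before → yes.
Result: B, K, P, S, W.

B, K, P, S, W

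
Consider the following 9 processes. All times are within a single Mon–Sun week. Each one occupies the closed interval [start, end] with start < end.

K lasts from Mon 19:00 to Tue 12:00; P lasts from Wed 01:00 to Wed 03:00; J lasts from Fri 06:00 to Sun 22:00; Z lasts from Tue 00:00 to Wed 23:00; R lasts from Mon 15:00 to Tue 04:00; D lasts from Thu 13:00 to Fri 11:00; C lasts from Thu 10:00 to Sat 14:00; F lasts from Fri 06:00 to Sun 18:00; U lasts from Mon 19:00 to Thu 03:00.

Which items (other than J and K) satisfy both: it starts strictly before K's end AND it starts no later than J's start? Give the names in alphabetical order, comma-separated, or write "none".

R, U, Z

Conditions: its start is strictly before K's end (X.start < Tue 12:00) AND its start is no later than J's start (X.start <= Fri 06:00).
C: start Thu 10:00 < Tue 12:00? ✗; start Thu 10:00 <= Fri 06:00? ✓ → no.
D: start Thu 13:00 < Tue 12:00? ✗; start Thu 13:00 <= Fri 06:00? ✓ → no.
F: start Fri 06:00 < Tue 12:00? ✗; start Fri 06:00 <= Fri 06:00? ✓ → no.
P: start Wed 01:00 < Tue 12:00? ✗; start Wed 01:00 <= Fri 06:00? ✓ → no.
R: start Mon 15:00 < Tue 12:00? ✓; start Mon 15:00 <= Fri 06:00? ✓ → yes.
U: start Mon 19:00 < Tue 12:00? ✓; start Mon 19:00 <= Fri 06:00? ✓ → yes.
Z: start Tue 00:00 < Tue 12:00? ✓; start Tue 00:00 <= Fri 06:00? ✓ → yes.
Result: R, U, Z.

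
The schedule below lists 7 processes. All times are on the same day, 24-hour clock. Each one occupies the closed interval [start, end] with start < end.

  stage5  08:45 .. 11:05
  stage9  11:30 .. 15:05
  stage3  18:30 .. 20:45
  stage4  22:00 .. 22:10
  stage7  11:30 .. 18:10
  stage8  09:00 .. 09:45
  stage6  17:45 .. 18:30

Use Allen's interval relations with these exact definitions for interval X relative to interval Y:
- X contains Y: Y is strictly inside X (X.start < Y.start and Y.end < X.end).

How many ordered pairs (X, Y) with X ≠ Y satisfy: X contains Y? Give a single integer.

1

Checking all 42 ordered pairs for relation 'contains'; matching pairs in alphabetical order:
(stage5, stage8): stage5 contains stage8 ✓
Count: 1.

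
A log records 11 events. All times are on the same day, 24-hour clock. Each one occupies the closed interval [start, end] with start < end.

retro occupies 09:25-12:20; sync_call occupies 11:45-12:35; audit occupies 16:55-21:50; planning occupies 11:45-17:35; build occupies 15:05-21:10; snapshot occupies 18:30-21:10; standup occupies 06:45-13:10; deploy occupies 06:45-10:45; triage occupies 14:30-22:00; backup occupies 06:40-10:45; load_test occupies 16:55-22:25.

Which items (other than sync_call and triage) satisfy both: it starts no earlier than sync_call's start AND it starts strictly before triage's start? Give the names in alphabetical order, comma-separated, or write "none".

planning

Conditions: its start is no earlier than sync_call's start (X.start >= 11:45) AND its start is strictly before triage's start (X.start < 14:30).
audit: start 16:55 >= 11:45? ✓; start 16:55 < 14:30? ✗ → no.
backup: start 06:40 >= 11:45? ✗; start 06:40 < 14:30? ✓ → no.
build: start 15:05 >= 11:45? ✓; start 15:05 < 14:30? ✗ → no.
deploy: start 06:45 >= 11:45? ✗; start 06:45 < 14:30? ✓ → no.
load_test: start 16:55 >= 11:45? ✓; start 16:55 < 14:30? ✗ → no.
planning: start 11:45 >= 11:45? ✓; start 11:45 < 14:30? ✓ → yes.
retro: start 09:25 >= 11:45? ✗; start 09:25 < 14:30? ✓ → no.
snapshot: start 18:30 >= 11:45? ✓; start 18:30 < 14:30? ✗ → no.
standup: start 06:45 >= 11:45? ✗; start 06:45 < 14:30? ✓ → no.
Result: planning.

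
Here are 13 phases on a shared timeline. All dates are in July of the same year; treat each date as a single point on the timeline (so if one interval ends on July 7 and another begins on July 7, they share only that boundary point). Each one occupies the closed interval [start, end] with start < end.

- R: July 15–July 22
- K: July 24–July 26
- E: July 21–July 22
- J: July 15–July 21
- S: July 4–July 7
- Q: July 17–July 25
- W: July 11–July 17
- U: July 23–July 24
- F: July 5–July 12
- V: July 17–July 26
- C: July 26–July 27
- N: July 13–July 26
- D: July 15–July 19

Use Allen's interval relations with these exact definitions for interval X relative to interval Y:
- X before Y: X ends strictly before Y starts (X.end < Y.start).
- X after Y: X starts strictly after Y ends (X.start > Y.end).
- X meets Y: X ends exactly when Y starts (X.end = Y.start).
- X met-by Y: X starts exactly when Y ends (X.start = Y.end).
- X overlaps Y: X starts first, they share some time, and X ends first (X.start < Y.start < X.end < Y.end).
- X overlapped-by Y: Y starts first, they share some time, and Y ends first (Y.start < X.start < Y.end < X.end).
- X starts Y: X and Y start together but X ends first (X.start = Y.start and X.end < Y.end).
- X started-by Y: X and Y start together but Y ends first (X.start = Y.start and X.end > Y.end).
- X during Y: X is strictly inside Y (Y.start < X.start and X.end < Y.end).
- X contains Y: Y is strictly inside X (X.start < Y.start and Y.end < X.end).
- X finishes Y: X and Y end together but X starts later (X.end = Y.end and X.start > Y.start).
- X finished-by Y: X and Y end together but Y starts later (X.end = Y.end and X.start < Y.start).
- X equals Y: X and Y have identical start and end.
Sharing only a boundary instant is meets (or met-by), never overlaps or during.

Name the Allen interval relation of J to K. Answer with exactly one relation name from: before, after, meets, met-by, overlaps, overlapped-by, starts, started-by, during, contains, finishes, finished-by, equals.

before

J = [July 15, July 21]; K = [July 24, July 26].
Compare endpoints: J.start < K.start, J.start < K.end, J.end < K.start, J.end < K.end.
That pattern is 'before'.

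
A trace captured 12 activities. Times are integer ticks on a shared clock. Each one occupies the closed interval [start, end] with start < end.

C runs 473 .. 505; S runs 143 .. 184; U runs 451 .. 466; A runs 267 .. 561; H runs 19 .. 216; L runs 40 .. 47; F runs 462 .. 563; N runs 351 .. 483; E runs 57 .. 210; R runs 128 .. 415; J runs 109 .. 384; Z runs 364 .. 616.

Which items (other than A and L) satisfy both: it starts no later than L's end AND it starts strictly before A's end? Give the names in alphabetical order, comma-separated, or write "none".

H

Conditions: its start is no later than L's end (X.start <= 47) AND its start is strictly before A's end (X.start < 561).
C: start 473 <= 47? ✗; start 473 < 561? ✓ → no.
E: start 57 <= 47? ✗; start 57 < 561? ✓ → no.
F: start 462 <= 47? ✗; start 462 < 561? ✓ → no.
H: start 19 <= 47? ✓; start 19 < 561? ✓ → yes.
J: start 109 <= 47? ✗; start 109 < 561? ✓ → no.
N: start 351 <= 47? ✗; start 351 < 561? ✓ → no.
R: start 128 <= 47? ✗; start 128 < 561? ✓ → no.
S: start 143 <= 47? ✗; start 143 < 561? ✓ → no.
U: start 451 <= 47? ✗; start 451 < 561? ✓ → no.
Z: start 364 <= 47? ✗; start 364 < 561? ✓ → no.
Result: H.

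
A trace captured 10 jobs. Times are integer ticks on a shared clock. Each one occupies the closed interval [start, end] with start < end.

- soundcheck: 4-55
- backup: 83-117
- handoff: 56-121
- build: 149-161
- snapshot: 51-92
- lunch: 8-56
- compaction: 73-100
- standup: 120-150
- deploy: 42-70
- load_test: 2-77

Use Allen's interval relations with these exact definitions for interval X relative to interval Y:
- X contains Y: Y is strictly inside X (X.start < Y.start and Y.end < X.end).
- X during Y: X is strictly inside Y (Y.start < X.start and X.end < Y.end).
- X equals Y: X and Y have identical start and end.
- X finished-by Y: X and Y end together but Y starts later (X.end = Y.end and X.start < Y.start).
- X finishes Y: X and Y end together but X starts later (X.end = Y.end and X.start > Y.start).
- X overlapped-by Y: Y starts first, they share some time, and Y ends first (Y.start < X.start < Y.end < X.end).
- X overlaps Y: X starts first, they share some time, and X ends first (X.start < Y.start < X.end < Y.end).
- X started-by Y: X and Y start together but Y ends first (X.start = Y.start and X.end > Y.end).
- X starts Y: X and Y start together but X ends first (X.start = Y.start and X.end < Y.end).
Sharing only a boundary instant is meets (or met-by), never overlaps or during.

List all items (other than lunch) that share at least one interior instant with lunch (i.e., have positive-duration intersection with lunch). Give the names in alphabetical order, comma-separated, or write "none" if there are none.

Target lunch = [8, 56].
backup [83, 117] → after → no.
build [149, 161] → after → no.
compaction [73, 100] → after → no.
deploy [42, 70] → overlapped-by → yes.
handoff [56, 121] → met-by → no.
load_test [2, 77] → contains → yes.
snapshot [51, 92] → overlapped-by → yes.
soundcheck [4, 55] → overlaps → yes.
standup [120, 150] → after → no.
Result: deploy, load_test, snapshot, soundcheck.

deploy, load_test, snapshot, soundcheck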